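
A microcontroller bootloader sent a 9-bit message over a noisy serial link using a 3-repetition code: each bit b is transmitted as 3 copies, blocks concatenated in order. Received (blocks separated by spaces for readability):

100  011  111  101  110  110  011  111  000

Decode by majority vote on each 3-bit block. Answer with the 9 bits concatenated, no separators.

011111110

Block 1 (100): 1 one → 0
Block 2 (011): 2 ones → 1
Block 3 (111): 3 ones → 1
Block 4 (101): 2 ones → 1
Block 5 (110): 2 ones → 1
Block 6 (110): 2 ones → 1
Block 7 (011): 2 ones → 1
Block 8 (111): 3 ones → 1
Block 9 (000): 0 ones → 0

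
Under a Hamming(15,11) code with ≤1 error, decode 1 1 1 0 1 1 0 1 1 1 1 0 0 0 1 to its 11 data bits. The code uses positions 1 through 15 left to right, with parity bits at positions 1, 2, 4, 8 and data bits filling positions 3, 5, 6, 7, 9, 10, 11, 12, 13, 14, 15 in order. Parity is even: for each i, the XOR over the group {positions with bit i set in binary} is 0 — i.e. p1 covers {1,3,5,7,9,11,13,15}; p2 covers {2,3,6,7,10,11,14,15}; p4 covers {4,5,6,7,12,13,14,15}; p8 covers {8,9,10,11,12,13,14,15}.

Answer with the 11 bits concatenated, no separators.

s1 (pos 1,3,5,7,9,11,13,15): 1⊕1⊕1⊕0⊕1⊕1⊕0⊕1 = 0
s2 (pos 2,3,6,7,10,11,14,15): 1⊕1⊕1⊕0⊕1⊕1⊕0⊕1 = 0
s4 (pos 4,5,6,7,12,13,14,15): 0⊕1⊕1⊕0⊕0⊕0⊕0⊕1 = 1
s8 (pos 8,9,10,11,12,13,14,15): 1⊕1⊕1⊕1⊕0⊕0⊕0⊕1 = 1
Syndrome s8…s1 = 1100 → error at position 12.
Flip position 12: 111011011110001 → 111011011111001
Read data bits from positions 3,5,6,7,9,10,11,12,13,14,15: 11101111001

11101111001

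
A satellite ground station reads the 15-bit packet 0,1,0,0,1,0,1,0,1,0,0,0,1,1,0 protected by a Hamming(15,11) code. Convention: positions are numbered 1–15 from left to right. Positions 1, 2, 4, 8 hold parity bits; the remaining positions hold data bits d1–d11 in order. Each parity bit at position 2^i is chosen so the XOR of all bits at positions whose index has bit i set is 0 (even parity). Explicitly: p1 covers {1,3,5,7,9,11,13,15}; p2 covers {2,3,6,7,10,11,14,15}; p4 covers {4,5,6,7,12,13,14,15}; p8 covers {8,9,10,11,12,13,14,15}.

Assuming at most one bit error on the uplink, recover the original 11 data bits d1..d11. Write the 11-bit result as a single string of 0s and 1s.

s1 (pos 1,3,5,7,9,11,13,15): 0⊕0⊕1⊕1⊕1⊕0⊕1⊕0 = 0
s2 (pos 2,3,6,7,10,11,14,15): 1⊕0⊕0⊕1⊕0⊕0⊕1⊕0 = 1
s4 (pos 4,5,6,7,12,13,14,15): 0⊕1⊕0⊕1⊕0⊕1⊕1⊕0 = 0
s8 (pos 8,9,10,11,12,13,14,15): 0⊕1⊕0⊕0⊕0⊕1⊕1⊕0 = 1
Syndrome s8…s1 = 1010 → error at position 10.
Flip position 10: 010010101000110 → 010010101100110
Read data bits from positions 3,5,6,7,9,10,11,12,13,14,15: 01011100110

01011100110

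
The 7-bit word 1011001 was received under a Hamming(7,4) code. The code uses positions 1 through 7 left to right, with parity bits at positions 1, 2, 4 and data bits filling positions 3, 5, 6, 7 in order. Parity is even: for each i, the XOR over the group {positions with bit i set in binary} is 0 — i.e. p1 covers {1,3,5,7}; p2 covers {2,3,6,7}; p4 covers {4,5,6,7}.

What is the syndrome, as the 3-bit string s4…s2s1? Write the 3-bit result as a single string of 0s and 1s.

s1 (pos 1,3,5,7): 1⊕1⊕0⊕1 = 1
s2 (pos 2,3,6,7): 0⊕1⊕0⊕1 = 0
s4 (pos 4,5,6,7): 1⊕0⊕0⊕1 = 0
Syndrome s4…s1 = 001 → error at position 1.

001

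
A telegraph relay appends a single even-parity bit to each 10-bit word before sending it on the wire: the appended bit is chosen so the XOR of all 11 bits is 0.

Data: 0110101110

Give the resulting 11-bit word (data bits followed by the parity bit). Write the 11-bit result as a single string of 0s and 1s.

01101011100

XOR of the 10 data bits: 0⊕1⊕1⊕0⊕1⊕0⊕1⊕1⊕1⊕0 = 0
Parity bit = 0 (so all 11 bits XOR to 0).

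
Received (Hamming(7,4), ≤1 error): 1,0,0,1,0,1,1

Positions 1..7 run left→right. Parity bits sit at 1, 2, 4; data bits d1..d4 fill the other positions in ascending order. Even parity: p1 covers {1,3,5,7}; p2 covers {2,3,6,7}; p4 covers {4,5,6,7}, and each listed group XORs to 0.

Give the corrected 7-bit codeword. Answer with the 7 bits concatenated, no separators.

s1 (pos 1,3,5,7): 1⊕0⊕0⊕1 = 0
s2 (pos 2,3,6,7): 0⊕0⊕1⊕1 = 0
s4 (pos 4,5,6,7): 1⊕0⊕1⊕1 = 1
Syndrome s4…s1 = 100 → error at position 4.
Flip position 4: 1001011 → 1000011

1000011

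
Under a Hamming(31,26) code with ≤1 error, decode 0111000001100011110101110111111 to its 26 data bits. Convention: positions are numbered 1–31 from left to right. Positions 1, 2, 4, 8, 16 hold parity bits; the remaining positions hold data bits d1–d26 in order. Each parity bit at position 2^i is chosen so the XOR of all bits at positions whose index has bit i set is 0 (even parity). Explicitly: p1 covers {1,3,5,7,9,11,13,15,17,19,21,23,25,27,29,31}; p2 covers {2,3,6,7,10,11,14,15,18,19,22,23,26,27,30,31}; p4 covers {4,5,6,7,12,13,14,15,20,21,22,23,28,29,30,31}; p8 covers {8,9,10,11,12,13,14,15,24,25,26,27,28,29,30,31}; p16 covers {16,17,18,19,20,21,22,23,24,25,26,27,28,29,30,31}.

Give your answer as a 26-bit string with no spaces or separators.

10000110001110001110111111

s1 (pos 1,3,5,7,9,11,13,15,17,19,21,23,25,27,29,31): 0⊕1⊕0⊕0⊕0⊕1⊕0⊕1⊕1⊕0⊕0⊕1⊕0⊕1⊕1⊕1 = 0
s2 (pos 2,3,6,7,10,11,14,15,18,19,22,23,26,27,30,31): 1⊕1⊕0⊕0⊕1⊕1⊕0⊕1⊕1⊕0⊕1⊕1⊕1⊕1⊕1⊕1 = 0
s4 (pos 4,5,6,7,12,13,14,15,20,21,22,23,28,29,30,31): 1⊕0⊕0⊕0⊕0⊕0⊕0⊕1⊕1⊕0⊕1⊕1⊕1⊕1⊕1⊕1 = 1
s8 (pos 8,9,10,11,12,13,14,15,24,25,26,27,28,29,30,31): 0⊕0⊕1⊕1⊕0⊕0⊕0⊕1⊕1⊕0⊕1⊕1⊕1⊕1⊕1⊕1 = 0
s16 (pos 16,17,18,19,20,21,22,23,24,25,26,27,28,29,30,31): 1⊕1⊕1⊕0⊕1⊕0⊕1⊕1⊕1⊕0⊕1⊕1⊕1⊕1⊕1⊕1 = 1
Syndrome s16…s1 = 10100 → error at position 20.
Flip position 20: 0111000001100011110101110111111 → 0111000001100011110001110111111
Read data bits from positions 3,5,6,7,9,10,11,12,13,14,15,17,18,19,20,21,22,23,24,25,26,27,28,29,30,31: 10000110001110001110111111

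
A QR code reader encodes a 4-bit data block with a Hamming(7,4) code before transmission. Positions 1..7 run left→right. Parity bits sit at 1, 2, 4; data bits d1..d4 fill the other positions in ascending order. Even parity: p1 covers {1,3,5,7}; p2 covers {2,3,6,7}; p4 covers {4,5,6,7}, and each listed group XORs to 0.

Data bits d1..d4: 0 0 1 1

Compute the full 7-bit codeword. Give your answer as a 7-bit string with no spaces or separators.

Place data at non-parity positions: p1 p2 0 p4 0 1 1
p1 (pos 1,3,5,7): XOR of data positions = 0⊕0⊕1 = 1
p2 (pos 2,3,6,7): XOR of data positions = 0⊕1⊕1 = 0
p4 (pos 4,5,6,7): XOR of data positions = 0⊕1⊕1 = 0
Codeword: 1000011

1000011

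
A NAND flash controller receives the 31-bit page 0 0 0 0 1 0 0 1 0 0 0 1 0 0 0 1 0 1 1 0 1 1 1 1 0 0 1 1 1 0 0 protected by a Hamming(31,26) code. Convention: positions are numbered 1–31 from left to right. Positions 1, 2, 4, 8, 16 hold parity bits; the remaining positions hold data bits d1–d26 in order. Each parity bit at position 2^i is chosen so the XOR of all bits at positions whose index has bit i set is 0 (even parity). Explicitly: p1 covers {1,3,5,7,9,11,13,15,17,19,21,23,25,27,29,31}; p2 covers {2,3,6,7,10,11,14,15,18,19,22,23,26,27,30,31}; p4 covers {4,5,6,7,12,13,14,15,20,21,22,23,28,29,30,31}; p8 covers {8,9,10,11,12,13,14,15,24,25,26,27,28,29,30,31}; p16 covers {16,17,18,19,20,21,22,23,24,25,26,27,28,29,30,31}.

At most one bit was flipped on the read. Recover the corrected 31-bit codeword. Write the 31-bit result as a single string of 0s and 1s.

0000110100010001011011110011100

s1 (pos 1,3,5,7,9,11,13,15,17,19,21,23,25,27,29,31): 0⊕0⊕1⊕0⊕0⊕0⊕0⊕0⊕0⊕1⊕1⊕1⊕0⊕1⊕1⊕0 = 0
s2 (pos 2,3,6,7,10,11,14,15,18,19,22,23,26,27,30,31): 0⊕0⊕0⊕0⊕0⊕0⊕0⊕0⊕1⊕1⊕1⊕1⊕0⊕1⊕0⊕0 = 1
s4 (pos 4,5,6,7,12,13,14,15,20,21,22,23,28,29,30,31): 0⊕1⊕0⊕0⊕1⊕0⊕0⊕0⊕0⊕1⊕1⊕1⊕1⊕1⊕0⊕0 = 1
s8 (pos 8,9,10,11,12,13,14,15,24,25,26,27,28,29,30,31): 1⊕0⊕0⊕0⊕1⊕0⊕0⊕0⊕1⊕0⊕0⊕1⊕1⊕1⊕0⊕0 = 0
s16 (pos 16,17,18,19,20,21,22,23,24,25,26,27,28,29,30,31): 1⊕0⊕1⊕1⊕0⊕1⊕1⊕1⊕1⊕0⊕0⊕1⊕1⊕1⊕0⊕0 = 0
Syndrome s16…s1 = 00110 → error at position 6.
Flip position 6: 0000100100010001011011110011100 → 0000110100010001011011110011100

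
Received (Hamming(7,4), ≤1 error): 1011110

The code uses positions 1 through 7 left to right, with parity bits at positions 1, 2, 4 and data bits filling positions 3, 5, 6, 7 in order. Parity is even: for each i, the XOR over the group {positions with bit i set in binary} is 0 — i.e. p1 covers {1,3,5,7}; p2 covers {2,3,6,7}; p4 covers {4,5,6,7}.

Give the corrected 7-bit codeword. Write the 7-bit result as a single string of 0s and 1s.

s1 (pos 1,3,5,7): 1⊕1⊕1⊕0 = 1
s2 (pos 2,3,6,7): 0⊕1⊕1⊕0 = 0
s4 (pos 4,5,6,7): 1⊕1⊕1⊕0 = 1
Syndrome s4…s1 = 101 → error at position 5.
Flip position 5: 1011110 → 1011010

1011010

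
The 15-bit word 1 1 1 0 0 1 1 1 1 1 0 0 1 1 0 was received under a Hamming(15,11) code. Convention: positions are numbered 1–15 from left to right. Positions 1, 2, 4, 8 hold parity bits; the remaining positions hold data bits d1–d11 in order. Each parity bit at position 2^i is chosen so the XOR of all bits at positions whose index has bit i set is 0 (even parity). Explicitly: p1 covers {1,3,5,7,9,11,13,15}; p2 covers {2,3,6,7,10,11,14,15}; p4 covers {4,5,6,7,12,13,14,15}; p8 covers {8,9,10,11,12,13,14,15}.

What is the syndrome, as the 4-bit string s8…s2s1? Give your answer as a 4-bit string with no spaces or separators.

1001

s1 (pos 1,3,5,7,9,11,13,15): 1⊕1⊕0⊕1⊕1⊕0⊕1⊕0 = 1
s2 (pos 2,3,6,7,10,11,14,15): 1⊕1⊕1⊕1⊕1⊕0⊕1⊕0 = 0
s4 (pos 4,5,6,7,12,13,14,15): 0⊕0⊕1⊕1⊕0⊕1⊕1⊕0 = 0
s8 (pos 8,9,10,11,12,13,14,15): 1⊕1⊕1⊕0⊕0⊕1⊕1⊕0 = 1
Syndrome s8…s1 = 1001 → error at position 9.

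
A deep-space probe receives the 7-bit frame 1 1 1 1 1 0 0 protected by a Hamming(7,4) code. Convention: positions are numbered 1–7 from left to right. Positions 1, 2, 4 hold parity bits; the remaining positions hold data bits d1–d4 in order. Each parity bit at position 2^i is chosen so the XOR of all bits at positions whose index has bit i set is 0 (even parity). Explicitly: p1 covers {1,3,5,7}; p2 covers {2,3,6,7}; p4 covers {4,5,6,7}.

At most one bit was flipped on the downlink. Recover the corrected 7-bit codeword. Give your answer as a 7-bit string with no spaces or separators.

0111100

s1 (pos 1,3,5,7): 1⊕1⊕1⊕0 = 1
s2 (pos 2,3,6,7): 1⊕1⊕0⊕0 = 0
s4 (pos 4,5,6,7): 1⊕1⊕0⊕0 = 0
Syndrome s4…s1 = 001 → error at position 1.
Flip position 1: 1111100 → 0111100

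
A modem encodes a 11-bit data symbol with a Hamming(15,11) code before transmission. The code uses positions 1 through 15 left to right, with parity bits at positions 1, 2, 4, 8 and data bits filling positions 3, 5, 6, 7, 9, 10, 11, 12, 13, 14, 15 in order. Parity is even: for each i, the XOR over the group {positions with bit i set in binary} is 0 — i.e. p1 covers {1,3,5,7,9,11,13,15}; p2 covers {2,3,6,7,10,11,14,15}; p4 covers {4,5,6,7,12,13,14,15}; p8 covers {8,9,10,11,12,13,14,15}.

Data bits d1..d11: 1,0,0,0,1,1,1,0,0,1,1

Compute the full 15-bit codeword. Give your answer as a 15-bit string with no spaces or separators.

011000011110011

Place data at non-parity positions: p1 p2 1 p4 0 0 0 p8 1 1 1 0 0 1 1
p1 (pos 1,3,5,7,9,11,13,15): XOR of data positions = 1⊕0⊕0⊕1⊕1⊕0⊕1 = 0
p2 (pos 2,3,6,7,10,11,14,15): XOR of data positions = 1⊕0⊕0⊕1⊕1⊕1⊕1 = 1
p4 (pos 4,5,6,7,12,13,14,15): XOR of data positions = 0⊕0⊕0⊕0⊕0⊕1⊕1 = 0
p8 (pos 8,9,10,11,12,13,14,15): XOR of data positions = 1⊕1⊕1⊕0⊕0⊕1⊕1 = 1
Codeword: 011000011110011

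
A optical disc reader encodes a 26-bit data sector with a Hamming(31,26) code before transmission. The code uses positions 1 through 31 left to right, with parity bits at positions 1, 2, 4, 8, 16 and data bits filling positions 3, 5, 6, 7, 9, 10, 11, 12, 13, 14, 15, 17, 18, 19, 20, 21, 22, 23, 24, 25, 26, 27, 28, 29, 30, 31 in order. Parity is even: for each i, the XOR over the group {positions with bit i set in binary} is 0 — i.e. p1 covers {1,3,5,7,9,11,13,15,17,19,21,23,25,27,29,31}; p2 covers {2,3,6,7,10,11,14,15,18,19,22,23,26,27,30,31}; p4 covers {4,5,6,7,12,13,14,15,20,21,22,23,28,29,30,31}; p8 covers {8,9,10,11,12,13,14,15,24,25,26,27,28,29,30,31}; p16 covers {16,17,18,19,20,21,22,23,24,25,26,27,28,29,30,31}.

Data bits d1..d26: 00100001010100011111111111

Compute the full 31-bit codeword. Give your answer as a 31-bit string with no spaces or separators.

1000010000010100100011111111111

Place data at non-parity positions: p1 p2 0 p4 0 1 0 p8 0 0 0 1 0 1 0 p16 1 0 0 0 1 1 1 1 1 1 1 1 1 1 1
p1 (pos 1,3,5,7,9,11,13,15,17,19,21,23,25,27,29,31): XOR of data positions = 0⊕0⊕0⊕0⊕0⊕0⊕0⊕1⊕0⊕1⊕1⊕1⊕1⊕1⊕1 = 1
p2 (pos 2,3,6,7,10,11,14,15,18,19,22,23,26,27,30,31): XOR of data positions = 0⊕1⊕0⊕0⊕0⊕1⊕0⊕0⊕0⊕1⊕1⊕1⊕1⊕1⊕1 = 0
p4 (pos 4,5,6,7,12,13,14,15,20,21,22,23,28,29,30,31): XOR of data positions = 0⊕1⊕0⊕1⊕0⊕1⊕0⊕0⊕1⊕1⊕1⊕1⊕1⊕1⊕1 = 0
p8 (pos 8,9,10,11,12,13,14,15,24,25,26,27,28,29,30,31): XOR of data positions = 0⊕0⊕0⊕1⊕0⊕1⊕0⊕1⊕1⊕1⊕1⊕1⊕1⊕1⊕1 = 0
p16 (pos 16,17,18,19,20,21,22,23,24,25,26,27,28,29,30,31): XOR of data positions = 1⊕0⊕0⊕0⊕1⊕1⊕1⊕1⊕1⊕1⊕1⊕1⊕1⊕1⊕1 = 0
Codeword: 1000010000010100100011111111111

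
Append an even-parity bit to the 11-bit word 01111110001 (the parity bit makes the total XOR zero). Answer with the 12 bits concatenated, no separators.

011111100011

XOR of the 11 data bits: 0⊕1⊕1⊕1⊕1⊕1⊕1⊕0⊕0⊕0⊕1 = 1
Parity bit = 1 (so all 12 bits XOR to 0).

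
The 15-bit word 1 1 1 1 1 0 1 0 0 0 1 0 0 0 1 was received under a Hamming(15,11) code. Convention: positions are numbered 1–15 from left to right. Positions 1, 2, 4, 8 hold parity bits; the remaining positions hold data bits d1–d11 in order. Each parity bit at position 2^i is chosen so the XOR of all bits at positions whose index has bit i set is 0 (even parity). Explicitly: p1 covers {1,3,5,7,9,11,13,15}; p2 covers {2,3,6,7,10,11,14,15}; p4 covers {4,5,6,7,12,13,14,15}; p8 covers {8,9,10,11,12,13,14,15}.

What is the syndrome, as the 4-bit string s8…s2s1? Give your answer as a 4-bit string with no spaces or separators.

s1 (pos 1,3,5,7,9,11,13,15): 1⊕1⊕1⊕1⊕0⊕1⊕0⊕1 = 0
s2 (pos 2,3,6,7,10,11,14,15): 1⊕1⊕0⊕1⊕0⊕1⊕0⊕1 = 1
s4 (pos 4,5,6,7,12,13,14,15): 1⊕1⊕0⊕1⊕0⊕0⊕0⊕1 = 0
s8 (pos 8,9,10,11,12,13,14,15): 0⊕0⊕0⊕1⊕0⊕0⊕0⊕1 = 0
Syndrome s8…s1 = 0010 → error at position 2.

0010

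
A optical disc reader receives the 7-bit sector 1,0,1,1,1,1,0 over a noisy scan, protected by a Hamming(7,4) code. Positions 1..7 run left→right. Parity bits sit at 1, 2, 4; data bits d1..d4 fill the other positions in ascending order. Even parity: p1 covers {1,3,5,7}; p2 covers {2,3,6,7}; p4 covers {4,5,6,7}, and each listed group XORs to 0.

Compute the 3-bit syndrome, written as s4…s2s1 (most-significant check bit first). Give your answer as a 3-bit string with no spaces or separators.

101

s1 (pos 1,3,5,7): 1⊕1⊕1⊕0 = 1
s2 (pos 2,3,6,7): 0⊕1⊕1⊕0 = 0
s4 (pos 4,5,6,7): 1⊕1⊕1⊕0 = 1
Syndrome s4…s1 = 101 → error at position 5.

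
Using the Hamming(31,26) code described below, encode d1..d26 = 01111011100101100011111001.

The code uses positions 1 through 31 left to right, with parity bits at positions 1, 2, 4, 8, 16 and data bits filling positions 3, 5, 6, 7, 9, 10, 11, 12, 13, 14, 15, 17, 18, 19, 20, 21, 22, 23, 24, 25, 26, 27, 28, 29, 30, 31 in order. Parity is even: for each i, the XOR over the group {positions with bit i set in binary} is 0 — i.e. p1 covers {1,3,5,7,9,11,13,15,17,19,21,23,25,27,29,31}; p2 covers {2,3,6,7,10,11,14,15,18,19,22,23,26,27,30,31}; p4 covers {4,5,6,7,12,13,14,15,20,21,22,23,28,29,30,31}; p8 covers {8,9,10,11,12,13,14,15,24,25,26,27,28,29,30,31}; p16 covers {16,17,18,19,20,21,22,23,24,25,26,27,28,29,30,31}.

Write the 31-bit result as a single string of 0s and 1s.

Place data at non-parity positions: p1 p2 0 p4 1 1 1 p8 1 0 1 1 1 0 0 p16 1 0 1 1 0 0 0 1 1 1 1 1 0 0 1
p1 (pos 1,3,5,7,9,11,13,15,17,19,21,23,25,27,29,31): XOR of data positions = 0⊕1⊕1⊕1⊕1⊕1⊕0⊕1⊕1⊕0⊕0⊕1⊕1⊕0⊕1 = 0
p2 (pos 2,3,6,7,10,11,14,15,18,19,22,23,26,27,30,31): XOR of data positions = 0⊕1⊕1⊕0⊕1⊕0⊕0⊕0⊕1⊕0⊕0⊕1⊕1⊕0⊕1 = 1
p4 (pos 4,5,6,7,12,13,14,15,20,21,22,23,28,29,30,31): XOR of data positions = 1⊕1⊕1⊕1⊕1⊕0⊕0⊕1⊕0⊕0⊕0⊕1⊕0⊕0⊕1 = 0
p8 (pos 8,9,10,11,12,13,14,15,24,25,26,27,28,29,30,31): XOR of data positions = 1⊕0⊕1⊕1⊕1⊕0⊕0⊕1⊕1⊕1⊕1⊕1⊕0⊕0⊕1 = 0
p16 (pos 16,17,18,19,20,21,22,23,24,25,26,27,28,29,30,31): XOR of data positions = 1⊕0⊕1⊕1⊕0⊕0⊕0⊕1⊕1⊕1⊕1⊕1⊕0⊕0⊕1 = 1
Codeword: 0100111010111001101100011111001

0100111010111001101100011111001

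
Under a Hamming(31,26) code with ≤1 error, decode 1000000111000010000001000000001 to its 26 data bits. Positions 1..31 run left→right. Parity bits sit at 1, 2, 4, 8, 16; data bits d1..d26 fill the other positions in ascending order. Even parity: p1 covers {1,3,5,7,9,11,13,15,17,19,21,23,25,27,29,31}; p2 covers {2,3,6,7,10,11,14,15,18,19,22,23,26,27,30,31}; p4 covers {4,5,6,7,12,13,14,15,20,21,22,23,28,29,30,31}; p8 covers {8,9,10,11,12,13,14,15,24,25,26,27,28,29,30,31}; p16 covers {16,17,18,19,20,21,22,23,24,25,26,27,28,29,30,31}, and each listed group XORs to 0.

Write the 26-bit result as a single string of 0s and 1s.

s1 (pos 1,3,5,7,9,11,13,15,17,19,21,23,25,27,29,31): 1⊕0⊕0⊕0⊕1⊕0⊕0⊕1⊕0⊕0⊕0⊕0⊕0⊕0⊕0⊕1 = 0
s2 (pos 2,3,6,7,10,11,14,15,18,19,22,23,26,27,30,31): 0⊕0⊕0⊕0⊕1⊕0⊕0⊕1⊕0⊕0⊕1⊕0⊕0⊕0⊕0⊕1 = 0
s4 (pos 4,5,6,7,12,13,14,15,20,21,22,23,28,29,30,31): 0⊕0⊕0⊕0⊕0⊕0⊕0⊕1⊕0⊕0⊕1⊕0⊕0⊕0⊕0⊕1 = 1
s8 (pos 8,9,10,11,12,13,14,15,24,25,26,27,28,29,30,31): 1⊕1⊕1⊕0⊕0⊕0⊕0⊕1⊕0⊕0⊕0⊕0⊕0⊕0⊕0⊕1 = 1
s16 (pos 16,17,18,19,20,21,22,23,24,25,26,27,28,29,30,31): 0⊕0⊕0⊕0⊕0⊕0⊕1⊕0⊕0⊕0⊕0⊕0⊕0⊕0⊕0⊕1 = 0
Syndrome s16…s1 = 01100 → error at position 12.
Flip position 12: 1000000111000010000001000000001 → 1000000111010010000001000000001
Read data bits from positions 3,5,6,7,9,10,11,12,13,14,15,17,18,19,20,21,22,23,24,25,26,27,28,29,30,31: 00001101001000001000000001

00001101001000001000000001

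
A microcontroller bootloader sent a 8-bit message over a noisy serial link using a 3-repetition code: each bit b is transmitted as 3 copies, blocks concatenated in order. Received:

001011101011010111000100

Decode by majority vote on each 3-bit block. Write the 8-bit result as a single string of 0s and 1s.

01110100

Block 1 (001): 1 one → 0
Block 2 (011): 2 ones → 1
Block 3 (101): 2 ones → 1
Block 4 (011): 2 ones → 1
Block 5 (010): 1 one → 0
Block 6 (111): 3 ones → 1
Block 7 (000): 0 ones → 0
Block 8 (100): 1 one → 0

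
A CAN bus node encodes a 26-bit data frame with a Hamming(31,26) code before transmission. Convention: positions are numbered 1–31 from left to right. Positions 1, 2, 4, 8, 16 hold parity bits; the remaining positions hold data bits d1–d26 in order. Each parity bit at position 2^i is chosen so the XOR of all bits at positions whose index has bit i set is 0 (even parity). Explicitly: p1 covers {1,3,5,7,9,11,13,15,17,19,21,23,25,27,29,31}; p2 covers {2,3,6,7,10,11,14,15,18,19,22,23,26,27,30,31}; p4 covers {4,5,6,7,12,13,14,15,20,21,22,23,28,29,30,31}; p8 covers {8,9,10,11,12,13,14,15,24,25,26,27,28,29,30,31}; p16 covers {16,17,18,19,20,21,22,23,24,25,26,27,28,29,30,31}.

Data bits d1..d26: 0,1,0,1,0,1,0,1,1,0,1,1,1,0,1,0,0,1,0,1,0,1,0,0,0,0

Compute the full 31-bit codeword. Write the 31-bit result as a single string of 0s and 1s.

Place data at non-parity positions: p1 p2 0 p4 1 0 1 p8 0 1 0 1 1 0 1 p16 1 1 0 1 0 0 1 0 1 0 1 0 0 0 0
p1 (pos 1,3,5,7,9,11,13,15,17,19,21,23,25,27,29,31): XOR of data positions = 0⊕1⊕1⊕0⊕0⊕1⊕1⊕1⊕0⊕0⊕1⊕1⊕1⊕0⊕0 = 0
p2 (pos 2,3,6,7,10,11,14,15,18,19,22,23,26,27,30,31): XOR of data positions = 0⊕0⊕1⊕1⊕0⊕0⊕1⊕1⊕0⊕0⊕1⊕0⊕1⊕0⊕0 = 0
p4 (pos 4,5,6,7,12,13,14,15,20,21,22,23,28,29,30,31): XOR of data positions = 1⊕0⊕1⊕1⊕1⊕0⊕1⊕1⊕0⊕0⊕1⊕0⊕0⊕0⊕0 = 1
p8 (pos 8,9,10,11,12,13,14,15,24,25,26,27,28,29,30,31): XOR of data positions = 0⊕1⊕0⊕1⊕1⊕0⊕1⊕0⊕1⊕0⊕1⊕0⊕0⊕0⊕0 = 0
p16 (pos 16,17,18,19,20,21,22,23,24,25,26,27,28,29,30,31): XOR of data positions = 1⊕1⊕0⊕1⊕0⊕0⊕1⊕0⊕1⊕0⊕1⊕0⊕0⊕0⊕0 = 0
Codeword: 0001101001011010110100101010000

0001101001011010110100101010000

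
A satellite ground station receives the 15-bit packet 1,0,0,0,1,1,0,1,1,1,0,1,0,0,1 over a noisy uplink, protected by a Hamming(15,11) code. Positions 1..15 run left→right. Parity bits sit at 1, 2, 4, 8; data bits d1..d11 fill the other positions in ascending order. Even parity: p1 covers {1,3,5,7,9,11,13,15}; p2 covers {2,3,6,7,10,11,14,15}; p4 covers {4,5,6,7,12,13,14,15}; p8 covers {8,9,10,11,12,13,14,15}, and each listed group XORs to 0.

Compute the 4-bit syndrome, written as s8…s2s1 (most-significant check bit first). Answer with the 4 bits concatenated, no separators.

1010

s1 (pos 1,3,5,7,9,11,13,15): 1⊕0⊕1⊕0⊕1⊕0⊕0⊕1 = 0
s2 (pos 2,3,6,7,10,11,14,15): 0⊕0⊕1⊕0⊕1⊕0⊕0⊕1 = 1
s4 (pos 4,5,6,7,12,13,14,15): 0⊕1⊕1⊕0⊕1⊕0⊕0⊕1 = 0
s8 (pos 8,9,10,11,12,13,14,15): 1⊕1⊕1⊕0⊕1⊕0⊕0⊕1 = 1
Syndrome s8…s1 = 1010 → error at position 10.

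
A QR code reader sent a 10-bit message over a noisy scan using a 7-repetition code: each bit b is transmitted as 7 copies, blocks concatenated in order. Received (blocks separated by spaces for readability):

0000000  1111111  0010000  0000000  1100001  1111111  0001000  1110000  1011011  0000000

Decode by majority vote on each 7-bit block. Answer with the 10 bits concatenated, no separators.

0100010010

Block 1 (0000000): 0 ones → 0
Block 2 (1111111): 7 ones → 1
Block 3 (0010000): 1 one → 0
Block 4 (0000000): 0 ones → 0
Block 5 (1100001): 3 ones → 0
Block 6 (1111111): 7 ones → 1
Block 7 (0001000): 1 one → 0
Block 8 (1110000): 3 ones → 0
Block 9 (1011011): 5 ones → 1
Block 10 (0000000): 0 ones → 0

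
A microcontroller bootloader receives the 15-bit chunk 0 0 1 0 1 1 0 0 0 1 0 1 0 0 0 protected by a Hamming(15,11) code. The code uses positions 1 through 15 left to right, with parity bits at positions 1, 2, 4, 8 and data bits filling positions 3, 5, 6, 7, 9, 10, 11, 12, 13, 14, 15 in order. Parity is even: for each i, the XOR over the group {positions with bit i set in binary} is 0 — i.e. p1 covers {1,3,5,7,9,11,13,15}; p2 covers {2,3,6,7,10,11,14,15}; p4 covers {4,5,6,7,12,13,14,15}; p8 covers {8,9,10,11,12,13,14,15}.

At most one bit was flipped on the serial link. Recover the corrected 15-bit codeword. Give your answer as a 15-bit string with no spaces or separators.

s1 (pos 1,3,5,7,9,11,13,15): 0⊕1⊕1⊕0⊕0⊕0⊕0⊕0 = 0
s2 (pos 2,3,6,7,10,11,14,15): 0⊕1⊕1⊕0⊕1⊕0⊕0⊕0 = 1
s4 (pos 4,5,6,7,12,13,14,15): 0⊕1⊕1⊕0⊕1⊕0⊕0⊕0 = 1
s8 (pos 8,9,10,11,12,13,14,15): 0⊕0⊕1⊕0⊕1⊕0⊕0⊕0 = 0
Syndrome s8…s1 = 0110 → error at position 6.
Flip position 6: 001011000101000 → 001010000101000

001010000101000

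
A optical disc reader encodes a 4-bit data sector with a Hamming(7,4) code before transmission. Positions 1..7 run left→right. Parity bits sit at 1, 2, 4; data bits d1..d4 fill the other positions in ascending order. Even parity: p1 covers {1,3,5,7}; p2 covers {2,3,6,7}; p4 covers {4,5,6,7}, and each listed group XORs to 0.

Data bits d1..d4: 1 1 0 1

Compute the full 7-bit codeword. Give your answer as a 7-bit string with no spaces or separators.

Place data at non-parity positions: p1 p2 1 p4 1 0 1
p1 (pos 1,3,5,7): XOR of data positions = 1⊕1⊕1 = 1
p2 (pos 2,3,6,7): XOR of data positions = 1⊕0⊕1 = 0
p4 (pos 4,5,6,7): XOR of data positions = 1⊕0⊕1 = 0
Codeword: 1010101

1010101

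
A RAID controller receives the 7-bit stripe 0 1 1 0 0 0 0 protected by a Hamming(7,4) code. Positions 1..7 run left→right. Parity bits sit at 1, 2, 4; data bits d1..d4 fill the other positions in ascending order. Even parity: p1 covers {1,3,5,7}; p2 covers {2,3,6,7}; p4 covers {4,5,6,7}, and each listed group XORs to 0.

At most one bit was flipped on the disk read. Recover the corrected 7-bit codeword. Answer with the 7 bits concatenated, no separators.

1110000

s1 (pos 1,3,5,7): 0⊕1⊕0⊕0 = 1
s2 (pos 2,3,6,7): 1⊕1⊕0⊕0 = 0
s4 (pos 4,5,6,7): 0⊕0⊕0⊕0 = 0
Syndrome s4…s1 = 001 → error at position 1.
Flip position 1: 0110000 → 1110000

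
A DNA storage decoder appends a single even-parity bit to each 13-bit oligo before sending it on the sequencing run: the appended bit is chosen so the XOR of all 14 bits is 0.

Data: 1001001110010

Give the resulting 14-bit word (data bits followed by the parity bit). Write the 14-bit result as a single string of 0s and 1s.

10010011100100

XOR of the 13 data bits: 1⊕0⊕0⊕1⊕0⊕0⊕1⊕1⊕1⊕0⊕0⊕1⊕0 = 0
Parity bit = 0 (so all 14 bits XOR to 0).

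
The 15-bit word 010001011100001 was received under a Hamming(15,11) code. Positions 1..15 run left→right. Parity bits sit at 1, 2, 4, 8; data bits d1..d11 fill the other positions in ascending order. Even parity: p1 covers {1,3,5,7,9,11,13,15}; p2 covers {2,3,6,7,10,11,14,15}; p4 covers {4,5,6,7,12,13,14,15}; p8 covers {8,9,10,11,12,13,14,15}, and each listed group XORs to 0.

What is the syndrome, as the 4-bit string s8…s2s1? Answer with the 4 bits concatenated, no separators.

0000

s1 (pos 1,3,5,7,9,11,13,15): 0⊕0⊕0⊕0⊕1⊕0⊕0⊕1 = 0
s2 (pos 2,3,6,7,10,11,14,15): 1⊕0⊕1⊕0⊕1⊕0⊕0⊕1 = 0
s4 (pos 4,5,6,7,12,13,14,15): 0⊕0⊕1⊕0⊕0⊕0⊕0⊕1 = 0
s8 (pos 8,9,10,11,12,13,14,15): 1⊕1⊕1⊕0⊕0⊕0⊕0⊕1 = 0
Syndrome s8…s1 = 0000 → no error.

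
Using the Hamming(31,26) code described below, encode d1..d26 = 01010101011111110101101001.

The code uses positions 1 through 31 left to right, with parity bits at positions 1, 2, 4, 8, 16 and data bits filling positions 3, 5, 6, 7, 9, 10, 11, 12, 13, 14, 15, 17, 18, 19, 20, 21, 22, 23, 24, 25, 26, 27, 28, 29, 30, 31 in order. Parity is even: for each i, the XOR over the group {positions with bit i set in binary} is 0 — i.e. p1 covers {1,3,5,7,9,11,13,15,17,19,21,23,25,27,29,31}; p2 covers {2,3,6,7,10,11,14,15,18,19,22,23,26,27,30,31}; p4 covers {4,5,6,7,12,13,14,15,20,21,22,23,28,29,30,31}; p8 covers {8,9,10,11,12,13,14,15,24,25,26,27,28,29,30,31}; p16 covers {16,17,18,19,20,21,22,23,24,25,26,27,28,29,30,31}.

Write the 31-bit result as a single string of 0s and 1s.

Place data at non-parity positions: p1 p2 0 p4 1 0 1 p8 0 1 0 1 0 1 1 p16 1 1 1 1 1 0 1 0 1 1 0 1 0 0 1
p1 (pos 1,3,5,7,9,11,13,15,17,19,21,23,25,27,29,31): XOR of data positions = 0⊕1⊕1⊕0⊕0⊕0⊕1⊕1⊕1⊕1⊕1⊕1⊕0⊕0⊕1 = 1
p2 (pos 2,3,6,7,10,11,14,15,18,19,22,23,26,27,30,31): XOR of data positions = 0⊕0⊕1⊕1⊕0⊕1⊕1⊕1⊕1⊕0⊕1⊕1⊕0⊕0⊕1 = 1
p4 (pos 4,5,6,7,12,13,14,15,20,21,22,23,28,29,30,31): XOR of data positions = 1⊕0⊕1⊕1⊕0⊕1⊕1⊕1⊕1⊕0⊕1⊕1⊕0⊕0⊕1 = 0
p8 (pos 8,9,10,11,12,13,14,15,24,25,26,27,28,29,30,31): XOR of data positions = 0⊕1⊕0⊕1⊕0⊕1⊕1⊕0⊕1⊕1⊕0⊕1⊕0⊕0⊕1 = 0
p16 (pos 16,17,18,19,20,21,22,23,24,25,26,27,28,29,30,31): XOR of data positions = 1⊕1⊕1⊕1⊕1⊕0⊕1⊕0⊕1⊕1⊕0⊕1⊕0⊕0⊕1 = 0
Codeword: 1100101001010110111110101101001

1100101001010110111110101101001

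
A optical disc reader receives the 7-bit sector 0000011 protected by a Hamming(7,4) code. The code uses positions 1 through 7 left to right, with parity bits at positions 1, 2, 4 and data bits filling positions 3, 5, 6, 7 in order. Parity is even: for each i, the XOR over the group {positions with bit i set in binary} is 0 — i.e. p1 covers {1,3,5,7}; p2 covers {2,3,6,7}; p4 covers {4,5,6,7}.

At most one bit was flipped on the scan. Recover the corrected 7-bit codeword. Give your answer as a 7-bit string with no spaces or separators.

1000011

s1 (pos 1,3,5,7): 0⊕0⊕0⊕1 = 1
s2 (pos 2,3,6,7): 0⊕0⊕1⊕1 = 0
s4 (pos 4,5,6,7): 0⊕0⊕1⊕1 = 0
Syndrome s4…s1 = 001 → error at position 1.
Flip position 1: 0000011 → 1000011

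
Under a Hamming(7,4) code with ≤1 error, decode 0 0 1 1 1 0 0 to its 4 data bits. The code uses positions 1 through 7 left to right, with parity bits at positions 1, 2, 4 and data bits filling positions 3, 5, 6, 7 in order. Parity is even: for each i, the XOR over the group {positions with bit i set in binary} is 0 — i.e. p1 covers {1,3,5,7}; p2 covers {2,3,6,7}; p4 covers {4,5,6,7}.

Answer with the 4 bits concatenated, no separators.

s1 (pos 1,3,5,7): 0⊕1⊕1⊕0 = 0
s2 (pos 2,3,6,7): 0⊕1⊕0⊕0 = 1
s4 (pos 4,5,6,7): 1⊕1⊕0⊕0 = 0
Syndrome s4…s1 = 010 → error at position 2.
Flip position 2: 0011100 → 0111100
Read data bits from positions 3,5,6,7: 1100

1100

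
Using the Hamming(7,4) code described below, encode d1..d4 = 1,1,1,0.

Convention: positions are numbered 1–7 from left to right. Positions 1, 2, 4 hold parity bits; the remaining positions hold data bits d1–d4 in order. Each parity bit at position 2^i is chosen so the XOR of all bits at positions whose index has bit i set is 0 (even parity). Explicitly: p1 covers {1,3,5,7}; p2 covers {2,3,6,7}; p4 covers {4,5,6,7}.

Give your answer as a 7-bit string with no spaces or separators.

Place data at non-parity positions: p1 p2 1 p4 1 1 0
p1 (pos 1,3,5,7): XOR of data positions = 1⊕1⊕0 = 0
p2 (pos 2,3,6,7): XOR of data positions = 1⊕1⊕0 = 0
p4 (pos 4,5,6,7): XOR of data positions = 1⊕1⊕0 = 0
Codeword: 0010110

0010110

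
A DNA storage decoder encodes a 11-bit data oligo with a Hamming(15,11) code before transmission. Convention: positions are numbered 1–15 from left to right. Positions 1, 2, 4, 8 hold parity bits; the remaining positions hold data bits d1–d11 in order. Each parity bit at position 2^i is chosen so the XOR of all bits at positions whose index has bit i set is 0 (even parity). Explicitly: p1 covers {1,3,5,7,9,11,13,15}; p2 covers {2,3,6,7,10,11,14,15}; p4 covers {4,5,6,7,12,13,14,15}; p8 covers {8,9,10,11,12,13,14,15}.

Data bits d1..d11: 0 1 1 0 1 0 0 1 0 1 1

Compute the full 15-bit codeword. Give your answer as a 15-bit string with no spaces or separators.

110111001001011

Place data at non-parity positions: p1 p2 0 p4 1 1 0 p8 1 0 0 1 0 1 1
p1 (pos 1,3,5,7,9,11,13,15): XOR of data positions = 0⊕1⊕0⊕1⊕0⊕0⊕1 = 1
p2 (pos 2,3,6,7,10,11,14,15): XOR of data positions = 0⊕1⊕0⊕0⊕0⊕1⊕1 = 1
p4 (pos 4,5,6,7,12,13,14,15): XOR of data positions = 1⊕1⊕0⊕1⊕0⊕1⊕1 = 1
p8 (pos 8,9,10,11,12,13,14,15): XOR of data positions = 1⊕0⊕0⊕1⊕0⊕1⊕1 = 0
Codeword: 110111001001011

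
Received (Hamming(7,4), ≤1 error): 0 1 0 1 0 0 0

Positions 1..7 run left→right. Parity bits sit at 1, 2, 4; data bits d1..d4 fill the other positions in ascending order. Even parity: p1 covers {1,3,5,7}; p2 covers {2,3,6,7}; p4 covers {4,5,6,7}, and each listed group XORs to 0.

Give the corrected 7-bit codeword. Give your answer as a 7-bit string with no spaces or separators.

s1 (pos 1,3,5,7): 0⊕0⊕0⊕0 = 0
s2 (pos 2,3,6,7): 1⊕0⊕0⊕0 = 1
s4 (pos 4,5,6,7): 1⊕0⊕0⊕0 = 1
Syndrome s4…s1 = 110 → error at position 6.
Flip position 6: 0101000 → 0101010

0101010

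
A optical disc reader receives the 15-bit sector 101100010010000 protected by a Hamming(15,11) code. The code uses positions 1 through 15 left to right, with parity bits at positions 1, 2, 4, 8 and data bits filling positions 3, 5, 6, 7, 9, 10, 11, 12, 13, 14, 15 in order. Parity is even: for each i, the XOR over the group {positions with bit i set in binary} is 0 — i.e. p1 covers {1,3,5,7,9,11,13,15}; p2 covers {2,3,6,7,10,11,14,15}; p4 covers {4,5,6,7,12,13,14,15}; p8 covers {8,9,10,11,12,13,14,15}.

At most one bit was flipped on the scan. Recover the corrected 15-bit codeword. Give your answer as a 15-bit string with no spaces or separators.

101110010010000

s1 (pos 1,3,5,7,9,11,13,15): 1⊕1⊕0⊕0⊕0⊕1⊕0⊕0 = 1
s2 (pos 2,3,6,7,10,11,14,15): 0⊕1⊕0⊕0⊕0⊕1⊕0⊕0 = 0
s4 (pos 4,5,6,7,12,13,14,15): 1⊕0⊕0⊕0⊕0⊕0⊕0⊕0 = 1
s8 (pos 8,9,10,11,12,13,14,15): 1⊕0⊕0⊕1⊕0⊕0⊕0⊕0 = 0
Syndrome s8…s1 = 0101 → error at position 5.
Flip position 5: 101100010010000 → 101110010010000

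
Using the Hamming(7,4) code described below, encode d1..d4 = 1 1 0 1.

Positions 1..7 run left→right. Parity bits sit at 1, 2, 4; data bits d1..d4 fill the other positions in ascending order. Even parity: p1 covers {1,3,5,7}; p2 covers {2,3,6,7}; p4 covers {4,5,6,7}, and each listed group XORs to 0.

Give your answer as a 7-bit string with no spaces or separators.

1010101

Place data at non-parity positions: p1 p2 1 p4 1 0 1
p1 (pos 1,3,5,7): XOR of data positions = 1⊕1⊕1 = 1
p2 (pos 2,3,6,7): XOR of data positions = 1⊕0⊕1 = 0
p4 (pos 4,5,6,7): XOR of data positions = 1⊕0⊕1 = 0
Codeword: 1010101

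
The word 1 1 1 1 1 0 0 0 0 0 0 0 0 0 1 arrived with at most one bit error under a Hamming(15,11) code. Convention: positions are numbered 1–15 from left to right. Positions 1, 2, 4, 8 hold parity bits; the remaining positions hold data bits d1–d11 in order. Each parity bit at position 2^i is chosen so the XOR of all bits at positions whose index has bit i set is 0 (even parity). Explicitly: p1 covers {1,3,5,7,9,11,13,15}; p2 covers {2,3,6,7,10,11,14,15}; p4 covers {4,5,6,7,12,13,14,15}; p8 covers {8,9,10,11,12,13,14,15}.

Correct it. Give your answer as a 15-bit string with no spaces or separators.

111110000000011

s1 (pos 1,3,5,7,9,11,13,15): 1⊕1⊕1⊕0⊕0⊕0⊕0⊕1 = 0
s2 (pos 2,3,6,7,10,11,14,15): 1⊕1⊕0⊕0⊕0⊕0⊕0⊕1 = 1
s4 (pos 4,5,6,7,12,13,14,15): 1⊕1⊕0⊕0⊕0⊕0⊕0⊕1 = 1
s8 (pos 8,9,10,11,12,13,14,15): 0⊕0⊕0⊕0⊕0⊕0⊕0⊕1 = 1
Syndrome s8…s1 = 1110 → error at position 14.
Flip position 14: 111110000000001 → 111110000000011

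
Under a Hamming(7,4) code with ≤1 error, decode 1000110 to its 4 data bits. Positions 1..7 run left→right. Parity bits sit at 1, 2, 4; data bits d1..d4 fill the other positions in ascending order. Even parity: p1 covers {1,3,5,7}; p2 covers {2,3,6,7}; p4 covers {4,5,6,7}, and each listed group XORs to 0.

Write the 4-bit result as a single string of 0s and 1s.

0110

s1 (pos 1,3,5,7): 1⊕0⊕1⊕0 = 0
s2 (pos 2,3,6,7): 0⊕0⊕1⊕0 = 1
s4 (pos 4,5,6,7): 0⊕1⊕1⊕0 = 0
Syndrome s4…s1 = 010 → error at position 2.
Flip position 2: 1000110 → 1100110
Read data bits from positions 3,5,6,7: 0110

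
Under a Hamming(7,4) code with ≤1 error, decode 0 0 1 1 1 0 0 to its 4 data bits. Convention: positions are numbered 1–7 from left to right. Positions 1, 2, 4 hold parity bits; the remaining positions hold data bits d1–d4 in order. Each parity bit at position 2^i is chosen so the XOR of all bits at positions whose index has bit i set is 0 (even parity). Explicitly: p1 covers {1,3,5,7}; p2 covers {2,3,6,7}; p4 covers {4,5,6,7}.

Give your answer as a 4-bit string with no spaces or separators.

1100

s1 (pos 1,3,5,7): 0⊕1⊕1⊕0 = 0
s2 (pos 2,3,6,7): 0⊕1⊕0⊕0 = 1
s4 (pos 4,5,6,7): 1⊕1⊕0⊕0 = 0
Syndrome s4…s1 = 010 → error at position 2.
Flip position 2: 0011100 → 0111100
Read data bits from positions 3,5,6,7: 1100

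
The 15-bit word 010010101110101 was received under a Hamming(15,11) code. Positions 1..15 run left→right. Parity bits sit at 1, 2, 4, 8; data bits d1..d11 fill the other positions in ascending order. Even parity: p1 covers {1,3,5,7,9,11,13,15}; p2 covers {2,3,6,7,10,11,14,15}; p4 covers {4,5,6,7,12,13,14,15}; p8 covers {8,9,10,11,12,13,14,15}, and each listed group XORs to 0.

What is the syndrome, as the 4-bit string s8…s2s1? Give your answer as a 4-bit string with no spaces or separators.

1010

s1 (pos 1,3,5,7,9,11,13,15): 0⊕0⊕1⊕1⊕1⊕1⊕1⊕1 = 0
s2 (pos 2,3,6,7,10,11,14,15): 1⊕0⊕0⊕1⊕1⊕1⊕0⊕1 = 1
s4 (pos 4,5,6,7,12,13,14,15): 0⊕1⊕0⊕1⊕0⊕1⊕0⊕1 = 0
s8 (pos 8,9,10,11,12,13,14,15): 0⊕1⊕1⊕1⊕0⊕1⊕0⊕1 = 1
Syndrome s8…s1 = 1010 → error at position 10.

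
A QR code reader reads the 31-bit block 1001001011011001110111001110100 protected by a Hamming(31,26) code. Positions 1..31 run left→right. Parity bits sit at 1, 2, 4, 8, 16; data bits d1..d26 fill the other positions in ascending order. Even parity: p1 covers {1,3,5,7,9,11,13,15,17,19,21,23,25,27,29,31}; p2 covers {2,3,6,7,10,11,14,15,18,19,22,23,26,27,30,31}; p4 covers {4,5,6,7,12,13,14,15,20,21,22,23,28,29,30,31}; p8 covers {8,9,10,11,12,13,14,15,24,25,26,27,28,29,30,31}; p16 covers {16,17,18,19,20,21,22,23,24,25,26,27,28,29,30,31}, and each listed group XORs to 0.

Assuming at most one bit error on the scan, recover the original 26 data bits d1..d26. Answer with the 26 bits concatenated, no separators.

00011101100110111001110100

s1 (pos 1,3,5,7,9,11,13,15,17,19,21,23,25,27,29,31): 1⊕0⊕0⊕1⊕1⊕0⊕1⊕0⊕1⊕0⊕1⊕0⊕1⊕1⊕1⊕0 = 1
s2 (pos 2,3,6,7,10,11,14,15,18,19,22,23,26,27,30,31): 0⊕0⊕0⊕1⊕1⊕0⊕0⊕0⊕1⊕0⊕1⊕0⊕1⊕1⊕0⊕0 = 0
s4 (pos 4,5,6,7,12,13,14,15,20,21,22,23,28,29,30,31): 1⊕0⊕0⊕1⊕1⊕1⊕0⊕0⊕1⊕1⊕1⊕0⊕0⊕1⊕0⊕0 = 0
s8 (pos 8,9,10,11,12,13,14,15,24,25,26,27,28,29,30,31): 0⊕1⊕1⊕0⊕1⊕1⊕0⊕0⊕0⊕1⊕1⊕1⊕0⊕1⊕0⊕0 = 0
s16 (pos 16,17,18,19,20,21,22,23,24,25,26,27,28,29,30,31): 1⊕1⊕1⊕0⊕1⊕1⊕1⊕0⊕0⊕1⊕1⊕1⊕0⊕1⊕0⊕0 = 0
Syndrome s16…s1 = 00001 → error at position 1.
Flip position 1: 1001001011011001110111001110100 → 0001001011011001110111001110100
Read data bits from positions 3,5,6,7,9,10,11,12,13,14,15,17,18,19,20,21,22,23,24,25,26,27,28,29,30,31: 00011101100110111001110100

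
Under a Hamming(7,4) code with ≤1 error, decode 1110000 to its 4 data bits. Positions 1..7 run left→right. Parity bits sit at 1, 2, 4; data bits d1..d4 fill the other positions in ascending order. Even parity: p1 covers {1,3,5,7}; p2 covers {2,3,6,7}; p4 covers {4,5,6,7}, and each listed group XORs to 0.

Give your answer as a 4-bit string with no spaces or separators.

s1 (pos 1,3,5,7): 1⊕1⊕0⊕0 = 0
s2 (pos 2,3,6,7): 1⊕1⊕0⊕0 = 0
s4 (pos 4,5,6,7): 0⊕0⊕0⊕0 = 0
Syndrome s4…s1 = 000 → no error.
Read data bits from positions 3,5,6,7: 1000

1000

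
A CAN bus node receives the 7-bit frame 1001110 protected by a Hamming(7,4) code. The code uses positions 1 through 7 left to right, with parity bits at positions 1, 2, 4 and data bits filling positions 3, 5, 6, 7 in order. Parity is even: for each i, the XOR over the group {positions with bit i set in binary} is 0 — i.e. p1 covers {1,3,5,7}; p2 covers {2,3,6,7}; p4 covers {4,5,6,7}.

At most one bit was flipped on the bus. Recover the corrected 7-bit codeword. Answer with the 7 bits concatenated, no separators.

1001100

s1 (pos 1,3,5,7): 1⊕0⊕1⊕0 = 0
s2 (pos 2,3,6,7): 0⊕0⊕1⊕0 = 1
s4 (pos 4,5,6,7): 1⊕1⊕1⊕0 = 1
Syndrome s4…s1 = 110 → error at position 6.
Flip position 6: 1001110 → 1001100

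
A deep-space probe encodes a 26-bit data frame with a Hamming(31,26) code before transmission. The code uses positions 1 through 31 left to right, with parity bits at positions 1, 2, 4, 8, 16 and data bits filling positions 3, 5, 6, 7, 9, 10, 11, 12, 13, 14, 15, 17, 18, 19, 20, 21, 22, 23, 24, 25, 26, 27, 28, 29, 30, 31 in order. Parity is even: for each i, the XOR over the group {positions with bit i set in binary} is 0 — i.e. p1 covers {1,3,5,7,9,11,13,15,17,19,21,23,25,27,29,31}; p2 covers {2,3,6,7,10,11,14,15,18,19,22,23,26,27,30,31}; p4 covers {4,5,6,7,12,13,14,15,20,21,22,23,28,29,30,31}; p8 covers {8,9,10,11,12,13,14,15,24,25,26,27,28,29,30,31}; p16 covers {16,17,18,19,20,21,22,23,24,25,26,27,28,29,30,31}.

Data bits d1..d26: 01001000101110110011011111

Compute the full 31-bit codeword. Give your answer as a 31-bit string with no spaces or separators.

0101100010001011110110011011111

Place data at non-parity positions: p1 p2 0 p4 1 0 0 p8 1 0 0 0 1 0 1 p16 1 1 0 1 1 0 0 1 1 0 1 1 1 1 1
p1 (pos 1,3,5,7,9,11,13,15,17,19,21,23,25,27,29,31): XOR of data positions = 0⊕1⊕0⊕1⊕0⊕1⊕1⊕1⊕0⊕1⊕0⊕1⊕1⊕1⊕1 = 0
p2 (pos 2,3,6,7,10,11,14,15,18,19,22,23,26,27,30,31): XOR of data positions = 0⊕0⊕0⊕0⊕0⊕0⊕1⊕1⊕0⊕0⊕0⊕0⊕1⊕1⊕1 = 1
p4 (pos 4,5,6,7,12,13,14,15,20,21,22,23,28,29,30,31): XOR of data positions = 1⊕0⊕0⊕0⊕1⊕0⊕1⊕1⊕1⊕0⊕0⊕1⊕1⊕1⊕1 = 1
p8 (pos 8,9,10,11,12,13,14,15,24,25,26,27,28,29,30,31): XOR of data positions = 1⊕0⊕0⊕0⊕1⊕0⊕1⊕1⊕1⊕0⊕1⊕1⊕1⊕1⊕1 = 0
p16 (pos 16,17,18,19,20,21,22,23,24,25,26,27,28,29,30,31): XOR of data positions = 1⊕1⊕0⊕1⊕1⊕0⊕0⊕1⊕1⊕0⊕1⊕1⊕1⊕1⊕1 = 1
Codeword: 0101100010001011110110011011111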